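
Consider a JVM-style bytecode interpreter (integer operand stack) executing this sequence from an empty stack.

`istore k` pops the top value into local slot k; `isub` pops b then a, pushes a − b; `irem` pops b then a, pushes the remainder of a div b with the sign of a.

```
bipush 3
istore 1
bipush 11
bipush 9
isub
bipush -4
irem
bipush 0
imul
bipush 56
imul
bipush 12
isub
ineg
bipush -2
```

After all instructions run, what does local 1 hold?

bipush 3  → [3]
istore 1  → []
bipush 11 → [11]
bipush 9  → [11, 9]
isub      → [2]
bipush -4 → [2, -4]
irem      → [2]
bipush 0  → [2, 0]
imul      → [0]
bipush 56 → [0, 56]
imul      → [0]
bipush 12 → [0, 12]
isub      → [-12]
ineg      → [12]
bipush -2 → [12, -2]

3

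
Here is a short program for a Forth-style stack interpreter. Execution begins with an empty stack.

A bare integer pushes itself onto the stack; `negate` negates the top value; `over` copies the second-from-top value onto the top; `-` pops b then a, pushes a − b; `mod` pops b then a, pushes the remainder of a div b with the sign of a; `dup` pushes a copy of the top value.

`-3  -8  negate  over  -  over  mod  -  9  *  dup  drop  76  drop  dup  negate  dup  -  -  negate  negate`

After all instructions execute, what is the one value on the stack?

-3     -> [-3]
-8     -> [-3, -8]
negate -> [-3, 8]
over   -> [-3, 8, -3]
-      -> [-3, 11]
over   -> [-3, 11, -3]
mod    -> [-3, 2]
-      -> [-5]
9      -> [-5, 9]
*      -> [-45]
dup    -> [-45, -45]
drop   -> [-45]
76     -> [-45, 76]
drop   -> [-45]
dup    -> [-45, -45]
negate -> [-45, 45]
dup    -> [-45, 45, 45]
-      -> [-45, 0]
-      -> [-45]
negate -> [45]
negate -> [-45]

-45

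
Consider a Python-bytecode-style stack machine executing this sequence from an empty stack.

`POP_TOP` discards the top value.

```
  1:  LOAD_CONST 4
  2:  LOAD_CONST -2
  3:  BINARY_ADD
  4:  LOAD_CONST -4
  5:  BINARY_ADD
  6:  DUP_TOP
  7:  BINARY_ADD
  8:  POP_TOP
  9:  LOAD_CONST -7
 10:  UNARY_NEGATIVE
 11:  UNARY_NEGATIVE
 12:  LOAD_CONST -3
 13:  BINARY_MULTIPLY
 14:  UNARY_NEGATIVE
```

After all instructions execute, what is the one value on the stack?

LOAD_CONST 4    : [4]
LOAD_CONST -2   : [4, -2]
BINARY_ADD      : [2]
LOAD_CONST -4   : [2, -4]
BINARY_ADD      : [-2]
DUP_TOP         : [-2, -2]
BINARY_ADD      : [-4]
POP_TOP         : []
LOAD_CONST -7   : [-7]
UNARY_NEGATIVE  : [7]
UNARY_NEGATIVE  : [-7]
LOAD_CONST -3   : [-7, -3]
BINARY_MULTIPLY : [21]
UNARY_NEGATIVE  : [-21]

-21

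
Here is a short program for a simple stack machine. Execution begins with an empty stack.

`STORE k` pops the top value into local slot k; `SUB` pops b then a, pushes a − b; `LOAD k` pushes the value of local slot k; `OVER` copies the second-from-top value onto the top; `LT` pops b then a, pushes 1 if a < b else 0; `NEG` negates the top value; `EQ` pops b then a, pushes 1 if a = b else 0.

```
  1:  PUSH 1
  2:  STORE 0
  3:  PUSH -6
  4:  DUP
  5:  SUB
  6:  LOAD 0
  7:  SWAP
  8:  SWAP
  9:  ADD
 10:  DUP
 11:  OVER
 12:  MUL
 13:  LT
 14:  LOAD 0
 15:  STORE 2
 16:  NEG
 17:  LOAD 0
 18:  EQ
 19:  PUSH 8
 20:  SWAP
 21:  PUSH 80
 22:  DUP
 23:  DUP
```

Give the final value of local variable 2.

PUSH 1   1
STORE 0  (empty)
PUSH -6  -6
DUP      -6 -6
SUB      0
LOAD 0   0 1
SWAP     1 0
SWAP     0 1
ADD      1
DUP      1 1
OVER     1 1 1
MUL      1 1
LT       0
LOAD 0   0 1
STORE 2  0
NEG      0
LOAD 0   0 1
EQ       0
PUSH 8   0 8
SWAP     8 0
PUSH 80  8 0 80
DUP      8 0 80 80
DUP      8 0 80 80 80

1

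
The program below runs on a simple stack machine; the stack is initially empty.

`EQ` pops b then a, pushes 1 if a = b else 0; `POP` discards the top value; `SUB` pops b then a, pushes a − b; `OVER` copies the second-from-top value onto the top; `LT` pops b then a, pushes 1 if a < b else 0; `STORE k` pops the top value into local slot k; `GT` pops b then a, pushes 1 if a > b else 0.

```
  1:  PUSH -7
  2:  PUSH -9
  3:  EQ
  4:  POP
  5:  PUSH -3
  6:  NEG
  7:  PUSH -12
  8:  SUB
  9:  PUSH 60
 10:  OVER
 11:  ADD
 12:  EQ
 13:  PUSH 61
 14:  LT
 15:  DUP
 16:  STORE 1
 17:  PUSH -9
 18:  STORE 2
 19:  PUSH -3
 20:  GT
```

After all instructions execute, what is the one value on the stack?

1

PUSH -7  : -7
PUSH -9  : -7 -9
EQ       : 0
POP      : (empty)
PUSH -3  : -3
NEG      : 3
PUSH -12 : 3 -12
SUB      : 15
PUSH 60  : 15 60
OVER     : 15 60 15
ADD      : 15 75
EQ       : 0
PUSH 61  : 0 61
LT       : 1
DUP      : 1 1
STORE 1  : 1
PUSH -9  : 1 -9
STORE 2  : 1
PUSH -3  : 1 -3
GT       : 1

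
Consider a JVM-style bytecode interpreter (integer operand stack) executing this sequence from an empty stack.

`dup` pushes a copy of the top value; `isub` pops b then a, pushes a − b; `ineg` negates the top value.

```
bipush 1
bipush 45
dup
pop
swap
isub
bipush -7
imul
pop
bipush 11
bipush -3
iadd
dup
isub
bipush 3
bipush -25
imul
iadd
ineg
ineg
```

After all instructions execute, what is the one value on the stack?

bipush 1    [1]
bipush 45   [1, 45]
dup         [1, 45, 45]
pop         [1, 45]
swap        [45, 1]
isub        [44]
bipush -7   [44, -7]
imul        [-308]
pop         []
bipush 11   [11]
bipush -3   [11, -3]
iadd        [8]
dup         [8, 8]
isub        [0]
bipush 3    [0, 3]
bipush -25  [0, 3, -25]
imul        [0, -75]
iadd        [-75]
ineg        [75]
ineg        [-75]

-75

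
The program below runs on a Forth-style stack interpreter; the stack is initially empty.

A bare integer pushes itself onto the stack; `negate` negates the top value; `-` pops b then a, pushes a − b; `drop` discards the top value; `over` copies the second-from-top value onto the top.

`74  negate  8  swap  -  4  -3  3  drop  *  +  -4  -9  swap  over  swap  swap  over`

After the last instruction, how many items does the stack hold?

74     : 74
negate : -74
8      : -74 8
swap   : 8 -74
-      : 82
4      : 82 4
-3     : 82 4 -3
3      : 82 4 -3 3
drop   : 82 4 -3
*      : 82 -12
+      : 70
-4     : 70 -4
-9     : 70 -4 -9
swap   : 70 -9 -4
over   : 70 -9 -4 -9
swap   : 70 -9 -9 -4
swap   : 70 -9 -4 -9
over   : 70 -9 -4 -9 -4

5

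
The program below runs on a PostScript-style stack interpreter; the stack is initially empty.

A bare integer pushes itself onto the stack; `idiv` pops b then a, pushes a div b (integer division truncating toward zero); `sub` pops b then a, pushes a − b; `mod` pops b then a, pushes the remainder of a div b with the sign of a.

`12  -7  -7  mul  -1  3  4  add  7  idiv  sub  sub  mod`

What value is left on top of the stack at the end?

12    12
-7    12 -7
-7    12 -7 -7
mul   12 49
-1    12 49 -1
3     12 49 -1 3
4     12 49 -1 3 4
add   12 49 -1 7
7     12 49 -1 7 7
idiv  12 49 -1 1
sub   12 49 -2
sub   12 51
mod   12

12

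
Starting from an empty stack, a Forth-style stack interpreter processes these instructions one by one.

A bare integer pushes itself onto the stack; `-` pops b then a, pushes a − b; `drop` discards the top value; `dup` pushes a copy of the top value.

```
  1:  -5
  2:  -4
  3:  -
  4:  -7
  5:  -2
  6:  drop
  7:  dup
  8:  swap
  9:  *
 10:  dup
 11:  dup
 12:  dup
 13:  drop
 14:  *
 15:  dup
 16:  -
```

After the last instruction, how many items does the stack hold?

-5    -5
-4    -5 -4
-     -1
-7    -1 -7
-2    -1 -7 -2
drop  -1 -7
dup   -1 -7 -7
swap  -1 -7 -7
*     -1 49
dup   -1 49 49
dup   -1 49 49 49
dup   -1 49 49 49 49
drop  -1 49 49 49
*     -1 49 2401
dup   -1 49 2401 2401
-     -1 49 0

3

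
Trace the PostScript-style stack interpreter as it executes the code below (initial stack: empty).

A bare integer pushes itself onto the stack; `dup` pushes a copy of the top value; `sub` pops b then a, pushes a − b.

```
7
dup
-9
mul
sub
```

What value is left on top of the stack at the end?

70

7   -> 7
dup -> 7 7
-9  -> 7 7 -9
mul -> 7 -63
sub -> 70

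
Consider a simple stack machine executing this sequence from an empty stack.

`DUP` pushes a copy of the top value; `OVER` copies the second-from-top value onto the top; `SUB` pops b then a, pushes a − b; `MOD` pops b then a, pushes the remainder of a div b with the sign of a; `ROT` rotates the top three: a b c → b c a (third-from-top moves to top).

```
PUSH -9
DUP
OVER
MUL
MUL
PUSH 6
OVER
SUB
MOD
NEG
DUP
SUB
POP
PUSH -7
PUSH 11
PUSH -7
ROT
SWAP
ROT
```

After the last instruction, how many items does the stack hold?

PUSH -9  -9
DUP      -9 -9
OVER     -9 -9 -9
MUL      -9 81
MUL      -729
PUSH 6   -729 6
OVER     -729 6 -729
SUB      -729 735
MOD      -729
NEG      729
DUP      729 729
SUB      0
POP      (empty)
PUSH -7  -7
PUSH 11  -7 11
PUSH -7  -7 11 -7
ROT      11 -7 -7
SWAP     11 -7 -7
ROT      -7 -7 11

3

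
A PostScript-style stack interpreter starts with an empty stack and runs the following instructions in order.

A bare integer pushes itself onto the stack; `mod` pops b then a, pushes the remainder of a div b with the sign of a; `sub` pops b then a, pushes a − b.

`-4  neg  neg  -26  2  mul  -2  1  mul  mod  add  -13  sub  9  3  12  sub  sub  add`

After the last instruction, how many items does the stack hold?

1

-4   [-4]
neg  [4]
neg  [-4]
-26  [-4, -26]
2    [-4, -26, 2]
mul  [-4, -52]
-2   [-4, -52, -2]
1    [-4, -52, -2, 1]
mul  [-4, -52, -2]
mod  [-4, 0]
add  [-4]
-13  [-4, -13]
sub  [9]
9    [9, 9]
3    [9, 9, 3]
12   [9, 9, 3, 12]
sub  [9, 9, -9]
sub  [9, 18]
add  [27]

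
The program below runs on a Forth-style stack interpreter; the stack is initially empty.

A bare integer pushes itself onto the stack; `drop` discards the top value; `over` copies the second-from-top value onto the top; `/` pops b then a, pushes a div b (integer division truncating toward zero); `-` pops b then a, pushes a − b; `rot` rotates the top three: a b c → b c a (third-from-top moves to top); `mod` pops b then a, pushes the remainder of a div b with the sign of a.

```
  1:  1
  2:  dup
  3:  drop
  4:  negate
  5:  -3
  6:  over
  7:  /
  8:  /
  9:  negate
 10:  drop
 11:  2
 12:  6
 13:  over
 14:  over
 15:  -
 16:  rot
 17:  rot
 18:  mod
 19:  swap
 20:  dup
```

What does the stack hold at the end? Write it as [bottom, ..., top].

1      : [1]
dup    : [1, 1]
drop   : [1]
negate : [-1]
-3     : [-1, -3]
over   : [-1, -3, -1]
/      : [-1, 3]
/      : [0]
negate : [0]
drop   : []
2      : [2]
6      : [2, 6]
over   : [2, 6, 2]
over   : [2, 6, 2, 6]
-      : [2, 6, -4]
rot    : [6, -4, 2]
rot    : [-4, 2, 6]
mod    : [-4, 2]
swap   : [2, -4]
dup    : [2, -4, -4]

[2, -4, -4]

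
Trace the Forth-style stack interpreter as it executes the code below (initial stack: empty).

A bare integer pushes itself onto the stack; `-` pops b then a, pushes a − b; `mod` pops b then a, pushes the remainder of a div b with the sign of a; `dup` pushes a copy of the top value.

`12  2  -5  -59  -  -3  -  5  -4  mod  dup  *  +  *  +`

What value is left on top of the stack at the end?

128

12  → [12]
2   → [12, 2]
-5  → [12, 2, -5]
-59 → [12, 2, -5, -59]
-   → [12, 2, 54]
-3  → [12, 2, 54, -3]
-   → [12, 2, 57]
5   → [12, 2, 57, 5]
-4  → [12, 2, 57, 5, -4]
mod → [12, 2, 57, 1]
dup → [12, 2, 57, 1, 1]
*   → [12, 2, 57, 1]
+   → [12, 2, 58]
*   → [12, 116]
+   → [128]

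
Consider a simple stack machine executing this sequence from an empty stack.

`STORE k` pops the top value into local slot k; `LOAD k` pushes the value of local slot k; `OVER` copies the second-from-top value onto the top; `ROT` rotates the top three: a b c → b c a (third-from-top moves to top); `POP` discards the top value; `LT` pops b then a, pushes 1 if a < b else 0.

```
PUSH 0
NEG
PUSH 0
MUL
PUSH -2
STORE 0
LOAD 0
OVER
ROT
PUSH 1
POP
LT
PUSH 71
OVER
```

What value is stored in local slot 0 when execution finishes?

PUSH 0   0
NEG      0
PUSH 0   0 0
MUL      0
PUSH -2  0 -2
STORE 0  0
LOAD 0   0 -2
OVER     0 -2 0
ROT      -2 0 0
PUSH 1   -2 0 0 1
POP      -2 0 0
LT       -2 0
PUSH 71  -2 0 71
OVER     -2 0 71 0

-2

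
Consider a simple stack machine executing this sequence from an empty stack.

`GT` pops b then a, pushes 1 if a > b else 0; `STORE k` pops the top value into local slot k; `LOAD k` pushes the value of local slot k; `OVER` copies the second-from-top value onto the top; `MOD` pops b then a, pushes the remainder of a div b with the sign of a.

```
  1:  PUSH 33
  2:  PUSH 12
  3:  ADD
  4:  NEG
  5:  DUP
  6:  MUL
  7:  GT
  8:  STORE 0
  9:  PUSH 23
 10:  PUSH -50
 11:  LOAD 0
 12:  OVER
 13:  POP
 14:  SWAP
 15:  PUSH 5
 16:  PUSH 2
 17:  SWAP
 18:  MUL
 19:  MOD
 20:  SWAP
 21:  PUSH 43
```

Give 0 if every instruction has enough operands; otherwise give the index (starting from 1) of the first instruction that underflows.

PUSH 33 → [33]
PUSH 12 → [33, 12]
ADD     → [45]
NEG     → [-45]
DUP     → [-45, -45]
MUL     → [2025]
GT  — needs 2 operands, stack has 1 → underflow

7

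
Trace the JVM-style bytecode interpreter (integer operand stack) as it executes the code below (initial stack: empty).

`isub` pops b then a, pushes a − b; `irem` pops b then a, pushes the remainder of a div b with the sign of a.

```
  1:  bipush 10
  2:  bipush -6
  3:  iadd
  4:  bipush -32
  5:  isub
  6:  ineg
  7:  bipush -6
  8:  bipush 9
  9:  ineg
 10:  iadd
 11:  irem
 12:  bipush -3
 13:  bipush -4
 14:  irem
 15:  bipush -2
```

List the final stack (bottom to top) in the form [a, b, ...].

[-6, -3, -2]

bipush 10  -> 10
bipush -6  -> 10 -6
iadd       -> 4
bipush -32 -> 4 -32
isub       -> 36
ineg       -> -36
bipush -6  -> -36 -6
bipush 9   -> -36 -6 9
ineg       -> -36 -6 -9
iadd       -> -36 -15
irem       -> -6
bipush -3  -> -6 -3
bipush -4  -> -6 -3 -4
irem       -> -6 -3
bipush -2  -> -6 -3 -2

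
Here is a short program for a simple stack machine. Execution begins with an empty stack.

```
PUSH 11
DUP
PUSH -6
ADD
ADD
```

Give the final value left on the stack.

PUSH 11 → [11]
DUP     → [11, 11]
PUSH -6 → [11, 11, -6]
ADD     → [11, 5]
ADD     → [16]

16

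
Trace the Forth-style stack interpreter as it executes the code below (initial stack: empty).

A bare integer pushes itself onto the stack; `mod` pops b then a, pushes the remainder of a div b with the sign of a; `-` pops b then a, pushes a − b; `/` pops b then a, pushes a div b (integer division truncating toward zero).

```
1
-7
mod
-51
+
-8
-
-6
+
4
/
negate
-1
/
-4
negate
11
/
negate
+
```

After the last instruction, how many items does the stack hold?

1

1       1
-7      1 -7
mod     1
-51     1 -51
+       -50
-8      -50 -8
-       -42
-6      -42 -6
+       -48
4       -48 4
/       -12
negate  12
-1      12 -1
/       -12
-4      -12 -4
negate  -12 4
11      -12 4 11
/       -12 0
negate  -12 0
+       -12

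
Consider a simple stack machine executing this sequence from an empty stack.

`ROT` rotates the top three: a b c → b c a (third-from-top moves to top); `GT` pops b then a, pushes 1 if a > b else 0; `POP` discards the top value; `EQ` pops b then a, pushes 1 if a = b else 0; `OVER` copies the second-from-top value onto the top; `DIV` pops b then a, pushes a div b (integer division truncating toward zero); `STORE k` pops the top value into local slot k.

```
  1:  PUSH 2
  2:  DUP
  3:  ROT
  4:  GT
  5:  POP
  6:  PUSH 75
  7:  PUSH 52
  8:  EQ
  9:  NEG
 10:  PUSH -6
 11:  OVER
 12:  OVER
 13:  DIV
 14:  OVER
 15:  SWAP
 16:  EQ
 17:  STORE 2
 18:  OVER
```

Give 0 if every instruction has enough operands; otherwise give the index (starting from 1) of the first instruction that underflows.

3

PUSH 2 -> [2]
DUP    -> [2, 2]
ROT  — needs 3 operands, stack has 2 → underflow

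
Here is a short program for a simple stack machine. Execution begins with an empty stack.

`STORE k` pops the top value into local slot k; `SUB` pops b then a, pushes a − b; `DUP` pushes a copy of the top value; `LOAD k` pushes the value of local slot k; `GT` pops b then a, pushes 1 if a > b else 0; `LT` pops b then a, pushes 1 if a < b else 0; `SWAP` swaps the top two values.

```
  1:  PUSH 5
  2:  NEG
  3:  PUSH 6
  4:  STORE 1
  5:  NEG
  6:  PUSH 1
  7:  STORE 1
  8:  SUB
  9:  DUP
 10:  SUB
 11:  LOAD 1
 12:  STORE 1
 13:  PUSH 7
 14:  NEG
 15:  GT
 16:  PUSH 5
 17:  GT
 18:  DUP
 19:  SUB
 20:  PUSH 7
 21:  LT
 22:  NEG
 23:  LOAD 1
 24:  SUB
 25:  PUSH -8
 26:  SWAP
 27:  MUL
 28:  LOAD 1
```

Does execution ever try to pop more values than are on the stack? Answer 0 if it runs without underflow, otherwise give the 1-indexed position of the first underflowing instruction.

8

PUSH 5  -> [5]
NEG     -> [-5]
PUSH 6  -> [-5, 6]
STORE 1 -> [-5]
NEG     -> [5]
PUSH 1  -> [5, 1]
STORE 1 -> [5]
SUB  — needs 2 operands, stack has 1 → underflow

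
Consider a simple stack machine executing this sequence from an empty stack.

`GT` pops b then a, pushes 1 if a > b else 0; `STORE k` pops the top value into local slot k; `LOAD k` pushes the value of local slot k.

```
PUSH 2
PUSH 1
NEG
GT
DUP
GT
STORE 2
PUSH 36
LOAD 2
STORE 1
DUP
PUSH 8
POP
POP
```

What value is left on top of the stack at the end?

PUSH 2   [2]
PUSH 1   [2, 1]
NEG      [2, -1]
GT       [1]
DUP      [1, 1]
GT       [0]
STORE 2  []
PUSH 36  [36]
LOAD 2   [36, 0]
STORE 1  [36]
DUP      [36, 36]
PUSH 8   [36, 36, 8]
POP      [36, 36]
POP      [36]

36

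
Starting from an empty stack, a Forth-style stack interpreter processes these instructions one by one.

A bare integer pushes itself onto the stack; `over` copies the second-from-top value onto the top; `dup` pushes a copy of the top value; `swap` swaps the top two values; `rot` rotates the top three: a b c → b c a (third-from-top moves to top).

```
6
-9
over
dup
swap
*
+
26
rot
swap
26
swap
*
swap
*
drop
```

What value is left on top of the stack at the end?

27

6    → 6
-9   → 6 -9
over → 6 -9 6
dup  → 6 -9 6 6
swap → 6 -9 6 6
*    → 6 -9 36
+    → 6 27
26   → 6 27 26
rot  → 27 26 6
swap → 27 6 26
26   → 27 6 26 26
swap → 27 6 26 26
*    → 27 6 676
swap → 27 676 6
*    → 27 4056
drop → 27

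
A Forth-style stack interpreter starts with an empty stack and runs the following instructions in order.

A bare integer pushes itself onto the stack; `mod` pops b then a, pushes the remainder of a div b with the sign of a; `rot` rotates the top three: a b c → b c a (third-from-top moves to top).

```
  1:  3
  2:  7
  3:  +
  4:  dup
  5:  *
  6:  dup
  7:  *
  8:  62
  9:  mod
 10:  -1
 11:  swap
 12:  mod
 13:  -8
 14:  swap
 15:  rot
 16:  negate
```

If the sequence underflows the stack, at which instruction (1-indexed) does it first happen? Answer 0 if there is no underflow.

3     3
7     3 7
+     10
dup   10 10
*     100
dup   100 100
*     10000
62    10000 62
mod   18
-1    18 -1
swap  -1 18
mod   -1
-8    -1 -8
swap  -8 -1
rot  — needs 3 operands, stack has 2 → underflow

15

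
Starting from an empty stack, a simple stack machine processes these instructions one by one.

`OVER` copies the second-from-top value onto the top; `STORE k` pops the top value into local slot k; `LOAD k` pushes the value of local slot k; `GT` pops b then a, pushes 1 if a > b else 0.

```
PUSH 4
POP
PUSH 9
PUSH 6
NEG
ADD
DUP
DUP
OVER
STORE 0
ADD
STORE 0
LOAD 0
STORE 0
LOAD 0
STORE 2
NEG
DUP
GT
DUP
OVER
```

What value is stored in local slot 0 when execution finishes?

6

PUSH 4  → 4
POP     → (empty)
PUSH 9  → 9
PUSH 6  → 9 6
NEG     → 9 -6
ADD     → 3
DUP     → 3 3
DUP     → 3 3 3
OVER    → 3 3 3 3
STORE 0 → 3 3 3
ADD     → 3 6
STORE 0 → 3
LOAD 0  → 3 6
STORE 0 → 3
LOAD 0  → 3 6
STORE 2 → 3
NEG     → -3
DUP     → -3 -3
GT      → 0
DUP     → 0 0
OVER    → 0 0 0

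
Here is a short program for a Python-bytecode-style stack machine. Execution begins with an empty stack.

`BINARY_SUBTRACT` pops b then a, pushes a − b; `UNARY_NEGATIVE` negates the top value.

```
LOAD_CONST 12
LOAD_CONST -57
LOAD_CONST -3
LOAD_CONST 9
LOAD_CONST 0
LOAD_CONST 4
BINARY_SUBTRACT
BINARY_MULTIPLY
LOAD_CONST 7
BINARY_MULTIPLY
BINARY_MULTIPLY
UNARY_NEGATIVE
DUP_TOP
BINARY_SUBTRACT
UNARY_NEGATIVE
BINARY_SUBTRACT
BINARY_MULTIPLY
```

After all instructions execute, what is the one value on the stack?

-684

LOAD_CONST 12    12
LOAD_CONST -57   12 -57
LOAD_CONST -3    12 -57 -3
LOAD_CONST 9     12 -57 -3 9
LOAD_CONST 0     12 -57 -3 9 0
LOAD_CONST 4     12 -57 -3 9 0 4
BINARY_SUBTRACT  12 -57 -3 9 -4
BINARY_MULTIPLY  12 -57 -3 -36
LOAD_CONST 7     12 -57 -3 -36 7
BINARY_MULTIPLY  12 -57 -3 -252
BINARY_MULTIPLY  12 -57 756
UNARY_NEGATIVE   12 -57 -756
DUP_TOP          12 -57 -756 -756
BINARY_SUBTRACT  12 -57 0
UNARY_NEGATIVE   12 -57 0
BINARY_SUBTRACT  12 -57
BINARY_MULTIPLY  -684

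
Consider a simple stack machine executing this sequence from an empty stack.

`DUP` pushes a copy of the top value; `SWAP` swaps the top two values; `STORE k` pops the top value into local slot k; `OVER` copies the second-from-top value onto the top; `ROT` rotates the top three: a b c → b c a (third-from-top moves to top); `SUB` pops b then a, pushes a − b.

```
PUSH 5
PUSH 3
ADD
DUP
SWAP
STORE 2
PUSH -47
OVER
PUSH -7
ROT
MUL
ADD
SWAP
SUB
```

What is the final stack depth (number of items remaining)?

1

PUSH 5   : [5]
PUSH 3   : [5, 3]
ADD      : [8]
DUP      : [8, 8]
SWAP     : [8, 8]
STORE 2  : [8]
PUSH -47 : [8, -47]
OVER     : [8, -47, 8]
PUSH -7  : [8, -47, 8, -7]
ROT      : [8, 8, -7, -47]
MUL      : [8, 8, 329]
ADD      : [8, 337]
SWAP     : [337, 8]
SUB      : [329]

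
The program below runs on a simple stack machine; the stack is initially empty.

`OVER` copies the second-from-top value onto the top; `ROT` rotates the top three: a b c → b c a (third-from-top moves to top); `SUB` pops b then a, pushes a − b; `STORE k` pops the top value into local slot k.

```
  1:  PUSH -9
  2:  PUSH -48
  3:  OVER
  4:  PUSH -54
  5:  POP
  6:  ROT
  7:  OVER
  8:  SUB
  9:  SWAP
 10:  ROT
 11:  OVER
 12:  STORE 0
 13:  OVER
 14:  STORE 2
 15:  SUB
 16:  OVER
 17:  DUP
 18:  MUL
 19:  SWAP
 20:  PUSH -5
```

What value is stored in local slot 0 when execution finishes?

PUSH -9   [-9]
PUSH -48  [-9, -48]
OVER      [-9, -48, -9]
PUSH -54  [-9, -48, -9, -54]
POP       [-9, -48, -9]
ROT       [-48, -9, -9]
OVER      [-48, -9, -9, -9]
SUB       [-48, -9, 0]
SWAP      [-48, 0, -9]
ROT       [0, -9, -48]
OVER      [0, -9, -48, -9]
STORE 0   [0, -9, -48]
OVER      [0, -9, -48, -9]
STORE 2   [0, -9, -48]
SUB       [0, 39]
OVER      [0, 39, 0]
DUP       [0, 39, 0, 0]
MUL       [0, 39, 0]
SWAP      [0, 0, 39]
PUSH -5   [0, 0, 39, -5]

-9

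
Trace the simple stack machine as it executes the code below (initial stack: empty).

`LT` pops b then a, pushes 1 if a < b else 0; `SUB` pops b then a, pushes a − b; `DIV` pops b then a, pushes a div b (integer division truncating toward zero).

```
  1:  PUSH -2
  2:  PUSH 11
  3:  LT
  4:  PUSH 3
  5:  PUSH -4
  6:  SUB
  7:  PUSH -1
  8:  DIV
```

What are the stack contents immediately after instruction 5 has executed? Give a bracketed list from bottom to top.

[1, 3, -4]

PUSH -2 → -2
PUSH 11 → -2 11
LT      → 1
PUSH 3  → 1 3
PUSH -4 → 1 3 -4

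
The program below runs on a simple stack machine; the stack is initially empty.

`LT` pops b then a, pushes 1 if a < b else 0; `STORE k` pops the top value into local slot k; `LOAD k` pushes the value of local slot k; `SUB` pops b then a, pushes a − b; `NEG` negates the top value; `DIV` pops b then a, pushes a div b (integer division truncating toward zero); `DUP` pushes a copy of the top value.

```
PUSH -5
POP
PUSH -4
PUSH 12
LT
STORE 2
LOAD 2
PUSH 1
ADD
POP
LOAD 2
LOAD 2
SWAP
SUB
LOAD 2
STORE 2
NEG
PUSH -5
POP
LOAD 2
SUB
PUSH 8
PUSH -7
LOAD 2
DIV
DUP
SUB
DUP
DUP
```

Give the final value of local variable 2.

1

PUSH -5 -> -5
POP     -> (empty)
PUSH -4 -> -4
PUSH 12 -> -4 12
LT      -> 1
STORE 2 -> (empty)
LOAD 2  -> 1
PUSH 1  -> 1 1
ADD     -> 2
POP     -> (empty)
LOAD 2  -> 1
LOAD 2  -> 1 1
SWAP    -> 1 1
SUB     -> 0
LOAD 2  -> 0 1
STORE 2 -> 0
NEG     -> 0
PUSH -5 -> 0 -5
POP     -> 0
LOAD 2  -> 0 1
SUB     -> -1
PUSH 8  -> -1 8
PUSH -7 -> -1 8 -7
LOAD 2  -> -1 8 -7 1
DIV     -> -1 8 -7
DUP     -> -1 8 -7 -7
SUB     -> -1 8 0
DUP     -> -1 8 0 0
DUP     -> -1 8 0 0 0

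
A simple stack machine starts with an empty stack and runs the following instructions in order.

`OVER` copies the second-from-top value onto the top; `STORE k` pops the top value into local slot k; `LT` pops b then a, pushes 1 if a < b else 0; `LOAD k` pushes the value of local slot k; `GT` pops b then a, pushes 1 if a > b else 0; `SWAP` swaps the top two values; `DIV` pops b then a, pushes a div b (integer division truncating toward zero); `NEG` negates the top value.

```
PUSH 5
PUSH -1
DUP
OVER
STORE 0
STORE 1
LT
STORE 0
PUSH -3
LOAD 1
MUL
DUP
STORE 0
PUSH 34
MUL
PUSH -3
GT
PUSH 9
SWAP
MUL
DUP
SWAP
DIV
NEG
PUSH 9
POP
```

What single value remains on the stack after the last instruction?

-1

PUSH 5   [5]
PUSH -1  [5, -1]
DUP      [5, -1, -1]
OVER     [5, -1, -1, -1]
STORE 0  [5, -1, -1]
STORE 1  [5, -1]
LT       [0]
STORE 0  []
PUSH -3  [-3]
LOAD 1   [-3, -1]
MUL      [3]
DUP      [3, 3]
STORE 0  [3]
PUSH 34  [3, 34]
MUL      [102]
PUSH -3  [102, -3]
GT       [1]
PUSH 9   [1, 9]
SWAP     [9, 1]
MUL      [9]
DUP      [9, 9]
SWAP     [9, 9]
DIV      [1]
NEG      [-1]
PUSH 9   [-1, 9]
POP      [-1]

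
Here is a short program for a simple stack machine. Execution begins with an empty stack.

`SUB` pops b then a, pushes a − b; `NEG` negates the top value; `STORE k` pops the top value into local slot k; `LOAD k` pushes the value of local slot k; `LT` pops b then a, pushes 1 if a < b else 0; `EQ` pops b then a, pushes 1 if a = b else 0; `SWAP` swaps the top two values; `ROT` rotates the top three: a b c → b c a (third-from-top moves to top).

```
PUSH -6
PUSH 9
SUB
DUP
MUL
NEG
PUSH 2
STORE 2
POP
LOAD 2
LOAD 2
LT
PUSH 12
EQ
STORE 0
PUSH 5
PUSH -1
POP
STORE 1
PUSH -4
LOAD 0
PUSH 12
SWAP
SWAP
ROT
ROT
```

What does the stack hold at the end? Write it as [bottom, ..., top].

PUSH -6 : -6
PUSH 9  : -6 9
SUB     : -15
DUP     : -15 -15
MUL     : 225
NEG     : -225
PUSH 2  : -225 2
STORE 2 : -225
POP     : (empty)
LOAD 2  : 2
LOAD 2  : 2 2
LT      : 0
PUSH 12 : 0 12
EQ      : 0
STORE 0 : (empty)
PUSH 5  : 5
PUSH -1 : 5 -1
POP     : 5
STORE 1 : (empty)
PUSH -4 : -4
LOAD 0  : -4 0
PUSH 12 : -4 0 12
SWAP    : -4 12 0
SWAP    : -4 0 12
ROT     : 0 12 -4
ROT     : 12 -4 0

[12, -4, 0]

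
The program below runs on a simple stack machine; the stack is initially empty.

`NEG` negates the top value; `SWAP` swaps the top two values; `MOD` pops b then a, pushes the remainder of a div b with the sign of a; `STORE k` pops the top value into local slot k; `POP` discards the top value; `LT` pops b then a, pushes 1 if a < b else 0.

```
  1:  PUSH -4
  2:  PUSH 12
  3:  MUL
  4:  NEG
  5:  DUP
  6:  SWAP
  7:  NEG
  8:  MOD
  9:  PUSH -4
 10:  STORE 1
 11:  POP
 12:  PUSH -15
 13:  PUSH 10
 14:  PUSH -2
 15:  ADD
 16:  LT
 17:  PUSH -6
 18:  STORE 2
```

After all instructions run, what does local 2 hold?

-6

PUSH -4  -> -4
PUSH 12  -> -4 12
MUL      -> -48
NEG      -> 48
DUP      -> 48 48
SWAP     -> 48 48
NEG      -> 48 -48
MOD      -> 0
PUSH -4  -> 0 -4
STORE 1  -> 0
POP      -> (empty)
PUSH -15 -> -15
PUSH 10  -> -15 10
PUSH -2  -> -15 10 -2
ADD      -> -15 8
LT       -> 1
PUSH -6  -> 1 -6
STORE 2  -> 1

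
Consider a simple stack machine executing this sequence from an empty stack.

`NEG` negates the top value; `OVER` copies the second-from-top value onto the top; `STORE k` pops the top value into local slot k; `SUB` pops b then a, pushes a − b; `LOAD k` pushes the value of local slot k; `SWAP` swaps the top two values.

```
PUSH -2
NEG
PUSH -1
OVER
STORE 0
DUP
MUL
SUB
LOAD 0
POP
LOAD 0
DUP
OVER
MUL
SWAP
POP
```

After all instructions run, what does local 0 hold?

2

PUSH -2 -> -2
NEG     -> 2
PUSH -1 -> 2 -1
OVER    -> 2 -1 2
STORE 0 -> 2 -1
DUP     -> 2 -1 -1
MUL     -> 2 1
SUB     -> 1
LOAD 0  -> 1 2
POP     -> 1
LOAD 0  -> 1 2
DUP     -> 1 2 2
OVER    -> 1 2 2 2
MUL     -> 1 2 4
SWAP    -> 1 4 2
POP     -> 1 4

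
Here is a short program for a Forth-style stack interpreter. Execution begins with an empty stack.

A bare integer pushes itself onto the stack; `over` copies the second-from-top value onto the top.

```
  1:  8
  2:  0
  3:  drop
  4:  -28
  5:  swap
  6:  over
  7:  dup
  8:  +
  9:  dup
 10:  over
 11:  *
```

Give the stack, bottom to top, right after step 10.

[-28, 8, -56, -56, -56]

8     8
0     8 0
drop  8
-28   8 -28
swap  -28 8
over  -28 8 -28
dup   -28 8 -28 -28
+     -28 8 -56
dup   -28 8 -56 -56
over  -28 8 -56 -56 -56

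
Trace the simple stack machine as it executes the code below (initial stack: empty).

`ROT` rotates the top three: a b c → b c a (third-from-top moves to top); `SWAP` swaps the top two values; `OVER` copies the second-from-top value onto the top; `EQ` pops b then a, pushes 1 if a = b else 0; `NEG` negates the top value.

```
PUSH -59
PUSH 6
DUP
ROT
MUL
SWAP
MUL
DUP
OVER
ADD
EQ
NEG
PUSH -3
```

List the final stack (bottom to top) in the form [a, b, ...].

PUSH -59 → -59
PUSH 6   → -59 6
DUP      → -59 6 6
ROT      → 6 6 -59
MUL      → 6 -354
SWAP     → -354 6
MUL      → -2124
DUP      → -2124 -2124
OVER     → -2124 -2124 -2124
ADD      → -2124 -4248
EQ       → 0
NEG      → 0
PUSH -3  → 0 -3

[0, -3]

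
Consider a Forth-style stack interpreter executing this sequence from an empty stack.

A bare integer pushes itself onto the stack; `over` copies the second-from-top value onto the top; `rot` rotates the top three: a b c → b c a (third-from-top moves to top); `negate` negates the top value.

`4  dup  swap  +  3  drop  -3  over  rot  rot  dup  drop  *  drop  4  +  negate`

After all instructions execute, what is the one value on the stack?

4      : [4]
dup    : [4, 4]
swap   : [4, 4]
+      : [8]
3      : [8, 3]
drop   : [8]
-3     : [8, -3]
over   : [8, -3, 8]
rot    : [-3, 8, 8]
rot    : [8, 8, -3]
dup    : [8, 8, -3, -3]
drop   : [8, 8, -3]
*      : [8, -24]
drop   : [8]
4      : [8, 4]
+      : [12]
negate : [-12]

-12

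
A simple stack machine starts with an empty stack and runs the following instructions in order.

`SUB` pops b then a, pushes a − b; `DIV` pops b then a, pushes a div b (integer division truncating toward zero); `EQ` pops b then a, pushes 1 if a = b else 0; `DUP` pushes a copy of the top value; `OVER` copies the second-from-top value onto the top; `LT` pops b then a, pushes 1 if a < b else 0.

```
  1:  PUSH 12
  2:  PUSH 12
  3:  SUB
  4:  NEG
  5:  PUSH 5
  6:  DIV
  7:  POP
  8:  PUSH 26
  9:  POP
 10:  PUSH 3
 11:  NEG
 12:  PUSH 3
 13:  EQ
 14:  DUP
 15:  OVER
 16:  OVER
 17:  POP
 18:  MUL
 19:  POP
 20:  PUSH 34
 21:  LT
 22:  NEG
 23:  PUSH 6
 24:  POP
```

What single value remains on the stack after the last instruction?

-1

PUSH 12  [12]
PUSH 12  [12, 12]
SUB      [0]
NEG      [0]
PUSH 5   [0, 5]
DIV      [0]
POP      []
PUSH 26  [26]
POP      []
PUSH 3   [3]
NEG      [-3]
PUSH 3   [-3, 3]
EQ       [0]
DUP      [0, 0]
OVER     [0, 0, 0]
OVER     [0, 0, 0, 0]
POP      [0, 0, 0]
MUL      [0, 0]
POP      [0]
PUSH 34  [0, 34]
LT       [1]
NEG      [-1]
PUSH 6   [-1, 6]
POP      [-1]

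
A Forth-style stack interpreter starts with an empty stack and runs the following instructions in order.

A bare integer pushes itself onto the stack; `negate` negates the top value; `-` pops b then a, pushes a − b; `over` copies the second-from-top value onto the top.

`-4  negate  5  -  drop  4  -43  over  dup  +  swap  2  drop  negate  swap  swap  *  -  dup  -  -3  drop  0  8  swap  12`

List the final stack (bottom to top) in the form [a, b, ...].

-4      [-4]
negate  [4]
5       [4, 5]
-       [-1]
drop    []
4       [4]
-43     [4, -43]
over    [4, -43, 4]
dup     [4, -43, 4, 4]
+       [4, -43, 8]
swap    [4, 8, -43]
2       [4, 8, -43, 2]
drop    [4, 8, -43]
negate  [4, 8, 43]
swap    [4, 43, 8]
swap    [4, 8, 43]
*       [4, 344]
-       [-340]
dup     [-340, -340]
-       [0]
-3      [0, -3]
drop    [0]
0       [0, 0]
8       [0, 0, 8]
swap    [0, 8, 0]
12      [0, 8, 0, 12]

[0, 8, 0, 12]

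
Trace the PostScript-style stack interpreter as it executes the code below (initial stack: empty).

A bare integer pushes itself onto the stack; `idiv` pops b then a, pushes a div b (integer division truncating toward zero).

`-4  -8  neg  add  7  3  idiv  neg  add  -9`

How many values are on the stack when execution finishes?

2

-4   → -4
-8   → -4 -8
neg  → -4 8
add  → 4
7    → 4 7
3    → 4 7 3
idiv → 4 2
neg  → 4 -2
add  → 2
-9   → 2 -9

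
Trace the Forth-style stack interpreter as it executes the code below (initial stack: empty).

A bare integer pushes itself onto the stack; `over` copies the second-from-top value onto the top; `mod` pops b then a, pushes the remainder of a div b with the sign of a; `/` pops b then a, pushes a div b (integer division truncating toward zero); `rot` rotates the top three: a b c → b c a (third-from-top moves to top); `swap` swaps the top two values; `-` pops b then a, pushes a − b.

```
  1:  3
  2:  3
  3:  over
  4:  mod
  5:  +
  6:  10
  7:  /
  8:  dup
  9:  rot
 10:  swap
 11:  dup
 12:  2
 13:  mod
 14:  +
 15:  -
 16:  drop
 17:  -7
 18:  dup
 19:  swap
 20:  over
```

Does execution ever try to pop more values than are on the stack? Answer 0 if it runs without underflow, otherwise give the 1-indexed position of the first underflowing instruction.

9

3    -> 3
3    -> 3 3
over -> 3 3 3
mod  -> 3 0
+    -> 3
10   -> 3 10
/    -> 0
dup  -> 0 0
rot  — needs 3 operands, stack has 2 → underflow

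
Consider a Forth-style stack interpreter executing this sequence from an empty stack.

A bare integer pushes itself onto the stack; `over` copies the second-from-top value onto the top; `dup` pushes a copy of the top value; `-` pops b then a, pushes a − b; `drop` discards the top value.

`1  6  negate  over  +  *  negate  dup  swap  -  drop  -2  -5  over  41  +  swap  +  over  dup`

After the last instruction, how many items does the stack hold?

1       [1]
6       [1, 6]
negate  [1, -6]
over    [1, -6, 1]
+       [1, -5]
*       [-5]
negate  [5]
dup     [5, 5]
swap    [5, 5]
-       [0]
drop    []
-2      [-2]
-5      [-2, -5]
over    [-2, -5, -2]
41      [-2, -5, -2, 41]
+       [-2, -5, 39]
swap    [-2, 39, -5]
+       [-2, 34]
over    [-2, 34, -2]
dup     [-2, 34, -2, -2]

4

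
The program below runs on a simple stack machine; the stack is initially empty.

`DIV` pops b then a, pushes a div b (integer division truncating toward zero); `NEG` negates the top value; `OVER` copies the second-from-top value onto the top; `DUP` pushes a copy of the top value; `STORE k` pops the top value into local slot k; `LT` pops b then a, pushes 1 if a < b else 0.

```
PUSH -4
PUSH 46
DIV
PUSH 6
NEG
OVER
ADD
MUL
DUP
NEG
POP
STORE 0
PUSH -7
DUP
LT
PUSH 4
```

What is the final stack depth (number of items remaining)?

2

PUSH -4  -4
PUSH 46  -4 46
DIV      0
PUSH 6   0 6
NEG      0 -6
OVER     0 -6 0
ADD      0 -6
MUL      0
DUP      0 0
NEG      0 0
POP      0
STORE 0  (empty)
PUSH -7  -7
DUP      -7 -7
LT       0
PUSH 4   0 4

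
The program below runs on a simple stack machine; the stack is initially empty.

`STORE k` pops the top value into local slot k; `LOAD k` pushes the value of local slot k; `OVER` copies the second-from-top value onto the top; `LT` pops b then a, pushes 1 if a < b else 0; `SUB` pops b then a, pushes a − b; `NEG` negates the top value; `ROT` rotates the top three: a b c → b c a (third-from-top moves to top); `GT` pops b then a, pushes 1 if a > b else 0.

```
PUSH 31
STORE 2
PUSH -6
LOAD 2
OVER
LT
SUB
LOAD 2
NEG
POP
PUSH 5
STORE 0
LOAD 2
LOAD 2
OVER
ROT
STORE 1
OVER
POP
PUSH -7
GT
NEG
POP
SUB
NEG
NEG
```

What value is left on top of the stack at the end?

-37

PUSH 31  31
STORE 2  (empty)
PUSH -6  -6
LOAD 2   -6 31
OVER     -6 31 -6
LT       -6 0
SUB      -6
LOAD 2   -6 31
NEG      -6 -31
POP      -6
PUSH 5   -6 5
STORE 0  -6
LOAD 2   -6 31
LOAD 2   -6 31 31
OVER     -6 31 31 31
ROT      -6 31 31 31
STORE 1  -6 31 31
OVER     -6 31 31 31
POP      -6 31 31
PUSH -7  -6 31 31 -7
GT       -6 31 1
NEG      -6 31 -1
POP      -6 31
SUB      -37
NEG      37
NEG      -37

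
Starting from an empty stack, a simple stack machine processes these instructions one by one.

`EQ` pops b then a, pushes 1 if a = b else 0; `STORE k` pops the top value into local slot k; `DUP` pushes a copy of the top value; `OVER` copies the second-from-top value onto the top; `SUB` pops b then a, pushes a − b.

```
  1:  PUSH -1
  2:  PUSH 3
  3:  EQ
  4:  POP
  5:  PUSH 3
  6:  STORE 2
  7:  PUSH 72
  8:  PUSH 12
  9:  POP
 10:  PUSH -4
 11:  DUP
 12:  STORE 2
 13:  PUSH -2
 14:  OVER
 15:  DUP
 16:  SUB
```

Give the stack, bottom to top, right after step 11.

PUSH -1 -> [-1]
PUSH 3  -> [-1, 3]
EQ      -> [0]
POP     -> []
PUSH 3  -> [3]
STORE 2 -> []
PUSH 72 -> [72]
PUSH 12 -> [72, 12]
POP     -> [72]
PUSH -4 -> [72, -4]
DUP     -> [72, -4, -4]

[72, -4, -4]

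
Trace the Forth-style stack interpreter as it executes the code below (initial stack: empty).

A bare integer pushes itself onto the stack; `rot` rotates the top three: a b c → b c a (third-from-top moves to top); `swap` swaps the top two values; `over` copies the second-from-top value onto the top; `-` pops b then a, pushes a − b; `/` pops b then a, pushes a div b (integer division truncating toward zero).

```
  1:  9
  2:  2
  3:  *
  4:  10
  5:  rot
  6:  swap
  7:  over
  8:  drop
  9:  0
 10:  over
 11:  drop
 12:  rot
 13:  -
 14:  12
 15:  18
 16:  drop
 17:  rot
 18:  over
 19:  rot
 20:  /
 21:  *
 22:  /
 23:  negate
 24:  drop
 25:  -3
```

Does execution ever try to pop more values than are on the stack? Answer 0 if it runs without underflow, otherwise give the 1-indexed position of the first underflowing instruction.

5

9  → [9]
2  → [9, 2]
*  → [18]
10 → [18, 10]
rot  — needs 3 operands, stack has 2 → underflow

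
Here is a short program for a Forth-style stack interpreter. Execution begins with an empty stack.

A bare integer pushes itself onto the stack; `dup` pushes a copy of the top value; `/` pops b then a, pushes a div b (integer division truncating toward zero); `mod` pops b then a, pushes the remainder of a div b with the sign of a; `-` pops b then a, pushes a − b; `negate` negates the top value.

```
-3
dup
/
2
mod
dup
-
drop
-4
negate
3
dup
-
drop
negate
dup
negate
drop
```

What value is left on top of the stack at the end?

-3     -> [-3]
dup    -> [-3, -3]
/      -> [1]
2      -> [1, 2]
mod    -> [1]
dup    -> [1, 1]
-      -> [0]
drop   -> []
-4     -> [-4]
negate -> [4]
3      -> [4, 3]
dup    -> [4, 3, 3]
-      -> [4, 0]
drop   -> [4]
negate -> [-4]
dup    -> [-4, -4]
negate -> [-4, 4]
drop   -> [-4]

-4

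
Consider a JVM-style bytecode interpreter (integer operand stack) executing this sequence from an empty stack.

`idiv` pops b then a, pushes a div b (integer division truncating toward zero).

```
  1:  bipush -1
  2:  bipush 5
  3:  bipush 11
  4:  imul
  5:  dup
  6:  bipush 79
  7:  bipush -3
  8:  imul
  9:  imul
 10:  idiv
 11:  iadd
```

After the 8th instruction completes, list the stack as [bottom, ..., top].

bipush -1 → [-1]
bipush 5  → [-1, 5]
bipush 11 → [-1, 5, 11]
imul      → [-1, 55]
dup       → [-1, 55, 55]
bipush 79 → [-1, 55, 55, 79]
bipush -3 → [-1, 55, 55, 79, -3]
imul      → [-1, 55, 55, -237]

[-1, 55, 55, -237]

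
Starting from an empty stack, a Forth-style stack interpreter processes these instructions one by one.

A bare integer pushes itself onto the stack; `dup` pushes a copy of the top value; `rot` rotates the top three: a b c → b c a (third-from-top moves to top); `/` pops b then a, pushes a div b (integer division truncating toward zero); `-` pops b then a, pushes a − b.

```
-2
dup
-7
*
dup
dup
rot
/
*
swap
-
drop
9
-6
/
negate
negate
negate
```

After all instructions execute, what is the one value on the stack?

1

-2     -> [-2]
dup    -> [-2, -2]
-7     -> [-2, -2, -7]
*      -> [-2, 14]
dup    -> [-2, 14, 14]
dup    -> [-2, 14, 14, 14]
rot    -> [-2, 14, 14, 14]
/      -> [-2, 14, 1]
*      -> [-2, 14]
swap   -> [14, -2]
-      -> [16]
drop   -> []
9      -> [9]
-6     -> [9, -6]
/      -> [-1]
negate -> [1]
negate -> [-1]
negate -> [1]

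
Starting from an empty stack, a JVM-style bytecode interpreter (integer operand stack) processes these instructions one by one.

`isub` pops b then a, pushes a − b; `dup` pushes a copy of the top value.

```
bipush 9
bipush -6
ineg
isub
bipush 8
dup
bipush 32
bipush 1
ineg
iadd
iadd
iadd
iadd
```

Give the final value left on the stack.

bipush 9   9
bipush -6  9 -6
ineg       9 6
isub       3
bipush 8   3 8
dup        3 8 8
bipush 32  3 8 8 32
bipush 1   3 8 8 32 1
ineg       3 8 8 32 -1
iadd       3 8 8 31
iadd       3 8 39
iadd       3 47
iadd       50

50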